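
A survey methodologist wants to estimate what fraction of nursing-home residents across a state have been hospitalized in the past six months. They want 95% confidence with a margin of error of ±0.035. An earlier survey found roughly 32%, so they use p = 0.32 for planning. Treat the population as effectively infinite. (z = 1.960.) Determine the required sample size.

683

With p = 0.32, p(1−p) = 0.2176.
n = z²·p(1−p)/E² = 1.960² × 0.2176 / 0.035² = 3.8416 × 0.2176 / 0.001225 ≈ 682.39.
Rounding up gives n = 683.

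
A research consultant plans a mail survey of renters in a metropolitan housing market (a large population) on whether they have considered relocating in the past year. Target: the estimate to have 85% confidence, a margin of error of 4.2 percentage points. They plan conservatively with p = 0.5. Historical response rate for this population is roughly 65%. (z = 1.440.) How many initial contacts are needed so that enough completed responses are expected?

Completed interviews needed: n₀ = 1.440² × 0.2500 / 0.042² ≈ 293.88 → 294.
At a 65% response rate, contacts needed = 294 / 0.65 ≈ 452.31 → 453.

453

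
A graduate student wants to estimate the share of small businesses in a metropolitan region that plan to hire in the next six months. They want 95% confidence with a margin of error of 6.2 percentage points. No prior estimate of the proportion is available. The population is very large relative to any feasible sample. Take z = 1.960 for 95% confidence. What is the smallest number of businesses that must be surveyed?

250

With no prior estimate, use p = 0.5, giving p(1−p) = 0.25.
n = z²·p(1−p)/E² = 1.960² × 0.2500 / 0.062² = 3.8416 × 0.2500 / 0.003844 ≈ 249.84.
Rounding up gives n = 250.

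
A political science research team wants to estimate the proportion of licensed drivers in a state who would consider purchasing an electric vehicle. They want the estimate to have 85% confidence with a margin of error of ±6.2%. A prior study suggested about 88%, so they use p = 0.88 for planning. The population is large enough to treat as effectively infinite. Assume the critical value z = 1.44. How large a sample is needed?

With p = 0.88, p(1−p) = 0.1056.
n = z²·p(1−p)/E² = 1.44² × 0.1056 / 0.062² = 2.0736 × 0.1056 / 0.003844 ≈ 56.96.
Rounding up gives n = 57.

57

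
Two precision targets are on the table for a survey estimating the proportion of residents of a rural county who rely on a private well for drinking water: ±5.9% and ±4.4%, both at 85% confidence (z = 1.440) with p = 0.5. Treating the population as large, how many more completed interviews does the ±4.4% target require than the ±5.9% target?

At ±5.9%: n = 1.440² × 0.2500 / 0.059² ≈ 148.92 → 149.
At ±4.4%: n = 1.440² × 0.2500 / 0.044² ≈ 267.77 → 268.
Additional respondents: 268 − 149 = 119.

119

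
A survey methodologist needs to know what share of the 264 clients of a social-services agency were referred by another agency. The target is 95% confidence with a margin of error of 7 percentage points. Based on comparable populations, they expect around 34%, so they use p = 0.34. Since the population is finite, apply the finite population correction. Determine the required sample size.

For 95% confidence, z = 1.960.
Unadjusted: n₀ = 1.960² × 0.34 × 0.66 / 0.070² ≈ 175.93, so n₀ = 176.
Finite population correction with N = 264: n = n₀ / (1 + (n₀−1)/N) = 176 / (1 + 175/264) = 176 / 1.6629 ≈ 105.84.
Rounding up, n = 106.

106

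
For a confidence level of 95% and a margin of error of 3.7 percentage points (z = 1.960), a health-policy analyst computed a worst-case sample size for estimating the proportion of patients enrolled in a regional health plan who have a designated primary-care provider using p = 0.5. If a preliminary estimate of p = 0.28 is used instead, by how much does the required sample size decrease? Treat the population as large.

136

Conservative (p = 0.5): n = 1.960² × 0.25 / 0.037² ≈ 701.53 → 702.
Using p = 0.28: p(1−p) = 0.2016, so n = 1.960² × 0.2016 / 0.037² ≈ 565.72 → 566.
Reduction: 702 − 566 = 136.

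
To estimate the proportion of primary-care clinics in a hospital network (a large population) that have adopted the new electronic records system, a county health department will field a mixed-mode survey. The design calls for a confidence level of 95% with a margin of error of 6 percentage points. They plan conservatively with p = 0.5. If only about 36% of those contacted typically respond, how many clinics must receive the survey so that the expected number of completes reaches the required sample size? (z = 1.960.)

742

Completed interviews needed: n₀ = 1.960² × 0.2500 / 0.060² ≈ 266.78 → 267.
At a 36% response rate, contacts needed = 267 / 0.36 ≈ 741.67 → 742.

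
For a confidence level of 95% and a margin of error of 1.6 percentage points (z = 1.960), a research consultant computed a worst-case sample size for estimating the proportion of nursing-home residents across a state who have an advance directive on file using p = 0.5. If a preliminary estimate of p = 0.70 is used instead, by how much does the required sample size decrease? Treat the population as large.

600

Conservative (p = 0.5): n = 1.960² × 0.25 / 0.016² ≈ 3751.56 → 3752.
Using p = 0.70: p(1−p) = 0.2100, so n = 1.960² × 0.2100 / 0.016² ≈ 3151.31 → 3152.
Reduction: 3752 − 3152 = 600.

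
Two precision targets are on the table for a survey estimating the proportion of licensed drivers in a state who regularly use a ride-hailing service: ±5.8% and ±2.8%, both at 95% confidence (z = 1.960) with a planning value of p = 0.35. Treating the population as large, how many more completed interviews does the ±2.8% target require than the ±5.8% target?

At ±5.8%: n = 1.960² × 0.2275 / 0.058² ≈ 259.80 → 260.
At ±2.8%: n = 1.960² × 0.2275 / 0.028² ≈ 1114.75 → 1115.
Additional respondents: 1115 − 260 = 855.

855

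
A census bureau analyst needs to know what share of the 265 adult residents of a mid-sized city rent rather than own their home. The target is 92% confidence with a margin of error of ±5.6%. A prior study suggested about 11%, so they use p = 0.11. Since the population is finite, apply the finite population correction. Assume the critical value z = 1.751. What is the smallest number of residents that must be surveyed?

Unadjusted: n₀ = 1.751² × 0.11 × 0.89 / 0.056² ≈ 95.71, so n₀ = 96.
Finite population correction with N = 265: n = n₀ / (1 + (n₀−1)/N) = 96 / (1 + 95/265) = 96 / 1.3585 ≈ 70.67.
Rounding up, n = 71.

71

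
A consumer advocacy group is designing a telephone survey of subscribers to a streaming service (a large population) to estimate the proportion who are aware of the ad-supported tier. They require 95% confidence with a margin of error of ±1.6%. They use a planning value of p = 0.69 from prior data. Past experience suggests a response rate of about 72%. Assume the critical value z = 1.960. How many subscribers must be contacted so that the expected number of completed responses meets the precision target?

4459

Completed interviews needed: n₀ = 1.960² × 0.2139 / 0.016² ≈ 3209.84 → 3210.
At a 72% response rate, contacts needed = 3210 / 0.72 ≈ 4458.33 → 4459.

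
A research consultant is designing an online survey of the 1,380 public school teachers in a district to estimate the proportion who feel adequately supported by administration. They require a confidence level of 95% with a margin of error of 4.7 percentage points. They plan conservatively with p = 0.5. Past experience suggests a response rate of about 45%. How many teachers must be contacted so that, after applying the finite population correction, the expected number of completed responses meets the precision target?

For 95% confidence, z = 1.96.
Completed interviews needed (unadjusted): n₀ = 1.96² × 0.2500 / 0.047² ≈ 434.77 → 435.
FPC for N = 1,380: n = 435 / (1 + 434/1380) = 435 / 1.3145 ≈ 330.93 → 331.
At a 45% response rate, contacts needed = 331 / 0.45 ≈ 735.56 → 736.

736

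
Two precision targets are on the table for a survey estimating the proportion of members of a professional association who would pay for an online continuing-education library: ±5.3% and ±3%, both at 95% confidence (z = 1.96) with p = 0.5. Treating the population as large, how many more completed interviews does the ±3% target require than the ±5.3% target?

At ±5.3%: n = 1.96² × 0.2500 / 0.053² ≈ 341.90 → 342.
At ±3%: n = 1.96² × 0.2500 / 0.030² ≈ 1067.11 → 1068.
Additional respondents: 1068 − 342 = 726.

726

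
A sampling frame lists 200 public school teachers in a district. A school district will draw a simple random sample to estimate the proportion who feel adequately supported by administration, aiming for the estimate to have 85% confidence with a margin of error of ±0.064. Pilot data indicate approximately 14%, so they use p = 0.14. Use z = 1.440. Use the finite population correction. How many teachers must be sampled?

Unadjusted: n₀ = 1.440² × 0.14 × 0.86 / 0.064² ≈ 60.95, so n₀ = 61.
Finite population correction with N = 200: n = n₀ / (1 + (n₀−1)/N) = 61 / (1 + 60/200) = 61 / 1.3000 ≈ 46.92.
Rounding up, n = 47.

47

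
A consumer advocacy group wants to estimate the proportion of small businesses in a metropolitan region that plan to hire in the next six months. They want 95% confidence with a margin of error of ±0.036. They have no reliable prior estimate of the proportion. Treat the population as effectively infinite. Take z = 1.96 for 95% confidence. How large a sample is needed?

With no prior estimate, use p = 0.5, giving p(1−p) = 0.25.
n = z²·p(1−p)/E² = 1.96² × 0.2500 / 0.036² = 3.8416 × 0.2500 / 0.001296 ≈ 741.05.
Rounding up gives n = 742.

742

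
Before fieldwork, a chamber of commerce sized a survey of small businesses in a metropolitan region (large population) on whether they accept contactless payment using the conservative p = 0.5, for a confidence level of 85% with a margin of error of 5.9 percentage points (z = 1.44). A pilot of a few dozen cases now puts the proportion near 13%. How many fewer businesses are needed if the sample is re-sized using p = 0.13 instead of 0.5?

81

Conservative (p = 0.5): n = 1.44² × 0.25 / 0.059² ≈ 148.92 → 149.
Using p = 0.13: p(1−p) = 0.1131, so n = 1.44² × 0.1131 / 0.059² ≈ 67.37 → 68.
Reduction: 149 − 68 = 81.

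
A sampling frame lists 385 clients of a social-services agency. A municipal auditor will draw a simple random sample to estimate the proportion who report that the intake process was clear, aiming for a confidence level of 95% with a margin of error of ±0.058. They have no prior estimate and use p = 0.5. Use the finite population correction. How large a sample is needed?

165

For 95% confidence, z = 1.96.
Unadjusted: n₀ = 1.96² × 0.50 × 0.50 / 0.058² ≈ 285.49, so n₀ = 286.
Finite population correction with N = 385: n = n₀ / (1 + (n₀−1)/N) = 286 / (1 + 285/385) = 286 / 1.7403 ≈ 164.34.
Rounding up, n = 165.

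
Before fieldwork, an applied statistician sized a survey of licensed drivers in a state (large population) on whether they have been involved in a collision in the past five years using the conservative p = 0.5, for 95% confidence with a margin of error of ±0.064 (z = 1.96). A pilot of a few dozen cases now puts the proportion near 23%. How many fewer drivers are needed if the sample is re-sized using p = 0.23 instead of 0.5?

Conservative (p = 0.5): n = 1.96² × 0.25 / 0.064² ≈ 234.47 → 235.
Using p = 0.23: p(1−p) = 0.1771, so n = 1.96² × 0.1771 / 0.064² ≈ 166.10 → 167.
Reduction: 235 − 167 = 68.

68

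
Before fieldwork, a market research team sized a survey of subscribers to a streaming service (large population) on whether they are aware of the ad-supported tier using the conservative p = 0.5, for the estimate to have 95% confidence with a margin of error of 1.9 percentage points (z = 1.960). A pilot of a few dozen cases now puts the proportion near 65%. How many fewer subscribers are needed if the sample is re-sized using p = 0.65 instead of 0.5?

240

Conservative (p = 0.5): n = 1.960² × 0.25 / 0.019² ≈ 2660.39 → 2661.
Using p = 0.65: p(1−p) = 0.2275, so n = 1.960² × 0.2275 / 0.019² ≈ 2420.95 → 2421.
Reduction: 2661 − 2421 = 240.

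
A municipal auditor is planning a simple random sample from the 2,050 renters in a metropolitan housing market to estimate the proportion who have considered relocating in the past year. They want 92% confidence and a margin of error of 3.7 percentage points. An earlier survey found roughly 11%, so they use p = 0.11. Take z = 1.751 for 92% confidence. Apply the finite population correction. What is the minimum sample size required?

Unadjusted: n₀ = 1.751² × 0.11 × 0.89 / 0.037² ≈ 219.26, so n₀ = 220.
Finite population correction with N = 2,050: n = n₀ / (1 + (n₀−1)/N) = 220 / (1 + 219/2050) = 220 / 1.1068 ≈ 198.77.
Rounding up, n = 199.

199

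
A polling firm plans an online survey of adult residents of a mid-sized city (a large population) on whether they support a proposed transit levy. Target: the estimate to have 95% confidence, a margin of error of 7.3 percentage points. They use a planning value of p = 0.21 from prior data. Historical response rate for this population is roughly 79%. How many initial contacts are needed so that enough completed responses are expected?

For 95% confidence, z = 1.96.
Completed interviews needed: n₀ = 1.96² × 0.1659 / 0.073² ≈ 119.59 → 120.
At a 79% response rate, contacts needed = 120 / 0.79 ≈ 151.90 → 152.

152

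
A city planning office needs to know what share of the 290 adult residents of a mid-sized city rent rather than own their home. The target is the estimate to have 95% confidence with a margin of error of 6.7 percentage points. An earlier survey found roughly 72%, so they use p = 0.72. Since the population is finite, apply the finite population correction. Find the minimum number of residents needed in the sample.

109

For 95% confidence, z = 1.960.
Unadjusted: n₀ = 1.960² × 0.72 × 0.28 / 0.067² ≈ 172.53, so n₀ = 173.
Finite population correction with N = 290: n = n₀ / (1 + (n₀−1)/N) = 173 / (1 + 172/290) = 173 / 1.5931 ≈ 108.59.
Rounding up, n = 109.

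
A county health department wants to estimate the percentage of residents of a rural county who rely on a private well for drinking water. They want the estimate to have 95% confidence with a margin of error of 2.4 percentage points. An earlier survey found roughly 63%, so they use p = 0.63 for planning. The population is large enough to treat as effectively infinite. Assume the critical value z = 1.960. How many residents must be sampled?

With p = 0.63, p(1−p) = 0.2331.
n = z²·p(1−p)/E² = 1.960² × 0.2331 / 0.024² = 3.8416 × 0.2331 / 0.000576 ≈ 1554.65.
Rounding up gives n = 1555.

1555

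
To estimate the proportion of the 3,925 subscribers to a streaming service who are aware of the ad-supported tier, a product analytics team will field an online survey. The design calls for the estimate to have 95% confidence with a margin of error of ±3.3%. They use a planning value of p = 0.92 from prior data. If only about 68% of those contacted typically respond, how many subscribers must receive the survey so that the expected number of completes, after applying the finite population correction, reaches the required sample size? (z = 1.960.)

359

Completed interviews needed (unadjusted): n₀ = 1.960² × 0.0736 / 0.033² ≈ 259.63 → 260.
FPC for N = 3,925: n = 260 / (1 + 259/3925) = 260 / 1.0660 ≈ 243.91 → 244.
At a 68% response rate, contacts needed = 244 / 0.68 ≈ 358.82 → 359.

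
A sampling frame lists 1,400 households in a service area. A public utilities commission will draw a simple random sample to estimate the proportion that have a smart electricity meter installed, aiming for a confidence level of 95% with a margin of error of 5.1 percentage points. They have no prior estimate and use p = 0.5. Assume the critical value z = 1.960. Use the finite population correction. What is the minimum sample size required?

Unadjusted: n₀ = 1.960² × 0.50 × 0.50 / 0.051² ≈ 369.24, so n₀ = 370.
Finite population correction with N = 1,400: n = n₀ / (1 + (n₀−1)/N) = 370 / (1 + 369/1400) = 370 / 1.2636 ≈ 292.82.
Rounding up, n = 293.

293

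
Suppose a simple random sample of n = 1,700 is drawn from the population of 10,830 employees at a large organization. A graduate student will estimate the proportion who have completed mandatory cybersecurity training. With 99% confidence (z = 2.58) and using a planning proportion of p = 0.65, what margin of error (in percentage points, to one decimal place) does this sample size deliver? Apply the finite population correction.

2.7

Finite-population factor: (N−n)/(N−1) = (10830−1700)/(10830−1) = 0.8431.
SE(p̂) = √[p(1−p)/n · (N−n)/(N−1)] = √[0.2275/1700 × 0.8431] = 0.01062.
E = z × SE = 2.58 × 0.01062 = 0.02740 ≈ 2.7 percentage points.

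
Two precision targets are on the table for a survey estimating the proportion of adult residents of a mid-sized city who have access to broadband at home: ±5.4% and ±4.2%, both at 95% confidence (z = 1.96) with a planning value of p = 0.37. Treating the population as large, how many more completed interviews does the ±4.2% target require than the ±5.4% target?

At ±5.4%: n = 1.96² × 0.2331 / 0.054² ≈ 307.09 → 308.
At ±4.2%: n = 1.96² × 0.2331 / 0.042² ≈ 507.64 → 508.
Additional respondents: 508 − 308 = 200.

200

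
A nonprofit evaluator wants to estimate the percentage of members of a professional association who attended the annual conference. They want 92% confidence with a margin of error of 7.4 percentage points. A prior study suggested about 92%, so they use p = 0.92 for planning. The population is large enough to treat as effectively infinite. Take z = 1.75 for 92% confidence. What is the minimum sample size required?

42

With p = 0.92, p(1−p) = 0.0736.
n = z²·p(1−p)/E² = 1.75² × 0.0736 / 0.074² = 3.0625 × 0.0736 / 0.005476 ≈ 41.16.
Rounding up gives n = 42.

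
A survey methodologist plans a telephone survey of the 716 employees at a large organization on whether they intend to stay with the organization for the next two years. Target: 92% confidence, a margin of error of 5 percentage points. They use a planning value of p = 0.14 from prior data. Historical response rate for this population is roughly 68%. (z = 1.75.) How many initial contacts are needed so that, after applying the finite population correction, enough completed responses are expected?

Completed interviews needed (unadjusted): n₀ = 1.75² × 0.1204 / 0.050² ≈ 147.49 → 148.
FPC for N = 716: n = 148 / (1 + 147/716) = 148 / 1.2053 ≈ 122.79 → 123.
At a 68% response rate, contacts needed = 123 / 0.68 ≈ 180.88 → 181.

181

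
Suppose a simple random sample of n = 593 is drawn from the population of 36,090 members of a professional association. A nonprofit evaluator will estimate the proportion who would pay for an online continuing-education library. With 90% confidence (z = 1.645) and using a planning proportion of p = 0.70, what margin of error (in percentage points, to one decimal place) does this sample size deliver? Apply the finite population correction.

Finite-population factor: (N−n)/(N−1) = (36090−593)/(36090−1) = 0.9836.
SE(p̂) = √[p(1−p)/n · (N−n)/(N−1)] = √[0.2100/593 × 0.9836] = 0.01866.
E = z × SE = 1.645 × 0.01866 = 0.03070 ≈ 3.1 percentage points.

3.1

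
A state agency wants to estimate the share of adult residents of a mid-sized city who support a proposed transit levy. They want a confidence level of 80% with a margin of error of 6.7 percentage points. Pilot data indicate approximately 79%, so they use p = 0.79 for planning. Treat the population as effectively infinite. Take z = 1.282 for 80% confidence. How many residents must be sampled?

61

With p = 0.79, p(1−p) = 0.1659.
n = z²·p(1−p)/E² = 1.282² × 0.1659 / 0.067² = 1.6435 × 0.1659 / 0.004489 ≈ 60.74.
Rounding up gives n = 61.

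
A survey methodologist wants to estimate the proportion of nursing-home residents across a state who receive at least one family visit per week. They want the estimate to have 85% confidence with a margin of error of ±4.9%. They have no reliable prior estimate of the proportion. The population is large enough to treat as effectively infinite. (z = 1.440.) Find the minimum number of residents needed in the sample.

With no prior estimate, use p = 0.5, giving p(1−p) = 0.25.
n = z²·p(1−p)/E² = 1.440² × 0.2500 / 0.049² = 2.0736 × 0.2500 / 0.002401 ≈ 215.91.
Rounding up gives n = 216.

216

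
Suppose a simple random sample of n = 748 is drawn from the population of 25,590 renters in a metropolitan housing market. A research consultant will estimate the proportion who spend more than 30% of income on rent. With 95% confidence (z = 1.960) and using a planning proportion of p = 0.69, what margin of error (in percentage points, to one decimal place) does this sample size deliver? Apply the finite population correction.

Finite-population factor: (N−n)/(N−1) = (25590−748)/(25590−1) = 0.9708.
SE(p̂) = √[p(1−p)/n · (N−n)/(N−1)] = √[0.2139/748 × 0.9708] = 0.01666.
E = z × SE = 1.960 × 0.01666 = 0.03266 ≈ 3.3 percentage points.

3.3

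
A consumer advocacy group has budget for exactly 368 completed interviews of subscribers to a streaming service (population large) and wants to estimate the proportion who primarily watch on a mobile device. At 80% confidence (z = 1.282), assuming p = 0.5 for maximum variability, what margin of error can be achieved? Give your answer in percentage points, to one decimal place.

3.3

SE(p̂) = √[p(1−p)/n] = √[0.2500/368] = 0.02606.
E = z × SE = 1.282 × 0.02606 = 0.03341, or 3.3 percentage points.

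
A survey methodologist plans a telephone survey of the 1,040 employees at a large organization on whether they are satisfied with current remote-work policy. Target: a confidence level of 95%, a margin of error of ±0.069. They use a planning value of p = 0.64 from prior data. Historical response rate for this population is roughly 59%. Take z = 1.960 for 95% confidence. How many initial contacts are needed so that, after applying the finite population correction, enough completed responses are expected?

268

Completed interviews needed (unadjusted): n₀ = 1.960² × 0.2304 / 0.069² ≈ 185.91 → 186.
FPC for N = 1,040: n = 186 / (1 + 185/1040) = 186 / 1.1779 ≈ 157.91 → 158.
At a 59% response rate, contacts needed = 158 / 0.59 ≈ 267.80 → 268.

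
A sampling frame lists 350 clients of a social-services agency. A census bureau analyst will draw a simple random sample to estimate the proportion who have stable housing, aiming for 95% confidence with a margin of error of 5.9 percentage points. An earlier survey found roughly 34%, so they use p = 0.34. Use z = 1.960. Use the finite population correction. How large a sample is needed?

Unadjusted: n₀ = 1.960² × 0.34 × 0.66 / 0.059² ≈ 247.65, so n₀ = 248.
Finite population correction with N = 350: n = n₀ / (1 + (n₀−1)/N) = 248 / (1 + 247/350) = 248 / 1.7057 ≈ 145.39.
Rounding up, n = 146.

146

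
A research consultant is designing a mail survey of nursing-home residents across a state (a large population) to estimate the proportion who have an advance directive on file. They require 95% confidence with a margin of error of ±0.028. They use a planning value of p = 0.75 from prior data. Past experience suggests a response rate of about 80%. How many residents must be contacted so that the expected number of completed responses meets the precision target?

1149

For 95% confidence, z = 1.96.
Completed interviews needed: n₀ = 1.96² × 0.1875 / 0.028² ≈ 918.75 → 919.
At an 80% response rate, contacts needed = 919 / 0.80 ≈ 1148.75 → 1149.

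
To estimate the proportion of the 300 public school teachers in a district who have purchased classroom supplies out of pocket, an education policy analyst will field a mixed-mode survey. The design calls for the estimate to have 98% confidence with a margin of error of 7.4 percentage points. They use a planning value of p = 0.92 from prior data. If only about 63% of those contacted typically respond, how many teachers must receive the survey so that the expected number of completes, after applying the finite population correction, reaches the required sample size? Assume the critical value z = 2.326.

94

Completed interviews needed (unadjusted): n₀ = 2.326² × 0.0736 / 0.074² ≈ 72.72 → 73.
FPC for N = 300: n = 73 / (1 + 72/300) = 73 / 1.2400 ≈ 58.87 → 59.
At a 63% response rate, contacts needed = 59 / 0.63 ≈ 93.65 → 94.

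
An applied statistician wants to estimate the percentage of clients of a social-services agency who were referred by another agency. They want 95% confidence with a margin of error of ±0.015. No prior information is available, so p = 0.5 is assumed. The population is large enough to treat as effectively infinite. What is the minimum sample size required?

For 95% confidence, z = 1.96.
With p = 0.5, p(1−p) = 0.25.
n = z²·p(1−p)/E² = 1.96² × 0.2500 / 0.015² = 3.8416 × 0.2500 / 0.000225 ≈ 4268.44.
Rounding up gives n = 4269.

4269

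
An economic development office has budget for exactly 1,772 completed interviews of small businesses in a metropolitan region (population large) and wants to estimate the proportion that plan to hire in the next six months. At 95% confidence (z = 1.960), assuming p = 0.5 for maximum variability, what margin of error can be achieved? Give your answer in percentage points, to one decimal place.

2.3

SE(p̂) = √[p(1−p)/n] = √[0.2500/1772] = 0.01188.
E = z × SE = 1.960 × 0.01188 = 0.02328, or 2.3 percentage points.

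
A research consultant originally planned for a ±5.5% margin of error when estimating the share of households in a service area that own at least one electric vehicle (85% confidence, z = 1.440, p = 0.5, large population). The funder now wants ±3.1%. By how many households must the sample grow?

At ±5.5%: n = 1.440² × 0.2500 / 0.055² ≈ 171.37 → 172.
At ±3.1%: n = 1.440² × 0.2500 / 0.031² ≈ 539.44 → 540.
Additional respondents: 540 − 172 = 368.

368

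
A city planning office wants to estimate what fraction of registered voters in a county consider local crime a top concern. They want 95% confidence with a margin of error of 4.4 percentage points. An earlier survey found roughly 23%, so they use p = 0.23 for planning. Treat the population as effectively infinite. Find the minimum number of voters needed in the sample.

For 95% confidence, z = 1.960.
With p = 0.23, p(1−p) = 0.1771.
n = z²·p(1−p)/E² = 1.960² × 0.1771 / 0.044² = 3.8416 × 0.1771 / 0.001936 ≈ 351.42.
Rounding up gives n = 352.

352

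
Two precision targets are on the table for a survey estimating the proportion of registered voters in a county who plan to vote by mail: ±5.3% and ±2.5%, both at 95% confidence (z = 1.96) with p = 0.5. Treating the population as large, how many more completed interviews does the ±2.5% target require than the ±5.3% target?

1195

At ±5.3%: n = 1.96² × 0.2500 / 0.053² ≈ 341.90 → 342.
At ±2.5%: n = 1.96² × 0.2500 / 0.025² ≈ 1536.64 → 1537.
Additional respondents: 1537 − 342 = 1195.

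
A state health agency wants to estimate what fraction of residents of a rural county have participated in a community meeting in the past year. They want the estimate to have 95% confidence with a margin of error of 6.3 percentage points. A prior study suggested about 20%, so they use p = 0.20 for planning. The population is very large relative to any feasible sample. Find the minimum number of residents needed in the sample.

For 95% confidence, z = 1.960.
With p = 0.20, p(1−p) = 0.1600.
n = z²·p(1−p)/E² = 1.960² × 0.1600 / 0.063² = 3.8416 × 0.1600 / 0.003969 ≈ 154.86.
Rounding up gives n = 155.

155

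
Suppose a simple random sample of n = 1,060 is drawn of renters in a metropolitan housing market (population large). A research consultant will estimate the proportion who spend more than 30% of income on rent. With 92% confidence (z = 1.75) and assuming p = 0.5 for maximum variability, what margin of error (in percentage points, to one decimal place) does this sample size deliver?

2.7

SE(p̂) = √[p(1−p)/n] = √[0.2500/1060] = 0.01536.
E = z × SE = 1.75 × 0.01536 = 0.02688, or 2.7 percentage points.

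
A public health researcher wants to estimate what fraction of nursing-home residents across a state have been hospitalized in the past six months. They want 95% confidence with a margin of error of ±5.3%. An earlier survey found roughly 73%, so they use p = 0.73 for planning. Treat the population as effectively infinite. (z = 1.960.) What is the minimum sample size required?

With p = 0.73, p(1−p) = 0.1971.
n = z²·p(1−p)/E² = 1.960² × 0.1971 / 0.053² = 3.8416 × 0.1971 / 0.002809 ≈ 269.55.
Rounding up gives n = 270.

270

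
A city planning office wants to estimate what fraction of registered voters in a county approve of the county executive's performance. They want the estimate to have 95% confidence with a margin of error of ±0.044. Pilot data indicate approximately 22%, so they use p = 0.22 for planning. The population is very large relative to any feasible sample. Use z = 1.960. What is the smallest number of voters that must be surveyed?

With p = 0.22, p(1−p) = 0.1716.
n = z²·p(1−p)/E² = 1.960² × 0.1716 / 0.044² = 3.8416 × 0.1716 / 0.001936 ≈ 340.51.
Rounding up gives n = 341.

341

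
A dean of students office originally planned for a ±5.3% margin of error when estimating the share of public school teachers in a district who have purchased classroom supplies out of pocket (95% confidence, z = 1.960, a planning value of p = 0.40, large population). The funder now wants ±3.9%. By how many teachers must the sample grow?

At ±5.3%: n = 1.960² × 0.2400 / 0.053² ≈ 328.22 → 329.
At ±3.9%: n = 1.960² × 0.2400 / 0.039² ≈ 606.17 → 607.
Additional respondents: 607 − 329 = 278.

278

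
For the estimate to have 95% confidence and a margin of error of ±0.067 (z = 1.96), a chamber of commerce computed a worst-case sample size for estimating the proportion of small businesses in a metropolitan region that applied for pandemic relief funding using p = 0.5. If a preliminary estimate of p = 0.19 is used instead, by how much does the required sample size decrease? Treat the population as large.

82

Conservative (p = 0.5): n = 1.96² × 0.25 / 0.067² ≈ 213.95 → 214.
Using p = 0.19: p(1−p) = 0.1539, so n = 1.96² × 0.1539 / 0.067² ≈ 131.70 → 132.
Reduction: 214 − 132 = 82.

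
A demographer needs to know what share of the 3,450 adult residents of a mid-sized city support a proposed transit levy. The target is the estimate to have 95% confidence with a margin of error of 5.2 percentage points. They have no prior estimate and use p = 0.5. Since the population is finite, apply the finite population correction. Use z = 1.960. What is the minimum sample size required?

323

Unadjusted: n₀ = 1.960² × 0.50 × 0.50 / 0.052² ≈ 355.18, so n₀ = 356.
Finite population correction with N = 3,450: n = n₀ / (1 + (n₀−1)/N) = 356 / (1 + 355/3450) = 356 / 1.1029 ≈ 322.79.
Rounding up, n = 323.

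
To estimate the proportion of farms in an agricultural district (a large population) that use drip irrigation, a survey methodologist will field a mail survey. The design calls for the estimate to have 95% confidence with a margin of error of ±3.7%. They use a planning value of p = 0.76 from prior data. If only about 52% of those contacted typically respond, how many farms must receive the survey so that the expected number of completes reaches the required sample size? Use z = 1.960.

Completed interviews needed: n₀ = 1.960² × 0.1824 / 0.037² ≈ 511.84 → 512.
At a 52% response rate, contacts needed = 512 / 0.52 ≈ 984.62 → 985.

985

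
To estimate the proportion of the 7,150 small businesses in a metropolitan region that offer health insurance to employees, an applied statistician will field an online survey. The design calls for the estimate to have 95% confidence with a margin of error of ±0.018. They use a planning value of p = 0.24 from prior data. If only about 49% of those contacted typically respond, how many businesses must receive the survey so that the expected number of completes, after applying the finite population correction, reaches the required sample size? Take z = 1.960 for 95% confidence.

Completed interviews needed (unadjusted): n₀ = 1.960² × 0.1824 / 0.018² ≈ 2162.68 → 2163.
FPC for N = 7,150: n = 2163 / (1 + 2162/7150) = 2163 / 1.3024 ≈ 1660.81 → 1661.
At a 49% response rate, contacts needed = 1661 / 0.49 ≈ 3389.80 → 3390.

3390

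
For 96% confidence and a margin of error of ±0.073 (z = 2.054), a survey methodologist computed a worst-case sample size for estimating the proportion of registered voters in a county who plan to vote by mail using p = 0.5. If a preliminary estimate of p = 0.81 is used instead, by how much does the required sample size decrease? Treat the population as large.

Conservative (p = 0.5): n = 2.054² × 0.25 / 0.073² ≈ 197.92 → 198.
Using p = 0.81: p(1−p) = 0.1539, so n = 2.054² × 0.1539 / 0.073² ≈ 121.84 → 122.
Reduction: 198 − 122 = 76.

76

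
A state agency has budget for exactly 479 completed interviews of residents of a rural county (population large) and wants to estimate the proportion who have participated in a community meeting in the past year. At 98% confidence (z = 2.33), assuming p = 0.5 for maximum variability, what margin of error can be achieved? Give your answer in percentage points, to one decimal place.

5.3

SE(p̂) = √[p(1−p)/n] = √[0.2500/479] = 0.02285.
E = z × SE = 2.33 × 0.02285 = 0.05323, or 5.3 percentage points.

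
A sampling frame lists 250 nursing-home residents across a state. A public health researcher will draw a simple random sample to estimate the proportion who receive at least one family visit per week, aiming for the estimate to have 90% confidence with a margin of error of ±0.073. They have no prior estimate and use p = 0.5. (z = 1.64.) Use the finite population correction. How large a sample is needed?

85

Unadjusted: n₀ = 1.64² × 0.50 × 0.50 / 0.073² ≈ 126.18, so n₀ = 127.
Finite population correction with N = 250: n = n₀ / (1 + (n₀−1)/N) = 127 / (1 + 126/250) = 127 / 1.5040 ≈ 84.44.
Rounding up, n = 85.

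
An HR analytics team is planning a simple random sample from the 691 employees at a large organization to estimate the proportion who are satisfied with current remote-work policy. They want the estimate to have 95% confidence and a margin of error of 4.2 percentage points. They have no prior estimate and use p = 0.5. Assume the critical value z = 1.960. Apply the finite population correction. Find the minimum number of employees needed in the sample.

305

Unadjusted: n₀ = 1.960² × 0.50 × 0.50 / 0.042² ≈ 544.44, so n₀ = 545.
Finite population correction with N = 691: n = n₀ / (1 + (n₀−1)/N) = 545 / (1 + 544/691) = 545 / 1.7873 ≈ 304.94.
Rounding up, n = 305.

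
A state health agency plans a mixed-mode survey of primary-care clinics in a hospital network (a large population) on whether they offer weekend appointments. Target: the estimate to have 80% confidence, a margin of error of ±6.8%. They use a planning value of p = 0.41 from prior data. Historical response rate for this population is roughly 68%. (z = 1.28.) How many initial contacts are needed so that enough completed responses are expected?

Completed interviews needed: n₀ = 1.28² × 0.2419 / 0.068² ≈ 85.71 → 86.
At a 68% response rate, contacts needed = 86 / 0.68 ≈ 126.47 → 127.

127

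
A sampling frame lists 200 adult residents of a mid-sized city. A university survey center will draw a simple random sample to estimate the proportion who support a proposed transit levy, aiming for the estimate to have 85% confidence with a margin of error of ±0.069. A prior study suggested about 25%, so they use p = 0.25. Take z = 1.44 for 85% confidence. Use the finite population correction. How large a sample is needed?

Unadjusted: n₀ = 1.44² × 0.25 × 0.75 / 0.069² ≈ 81.66, so n₀ = 82.
Finite population correction with N = 200: n = n₀ / (1 + (n₀−1)/N) = 82 / (1 + 81/200) = 82 / 1.4050 ≈ 58.36.
Rounding up, n = 59.

59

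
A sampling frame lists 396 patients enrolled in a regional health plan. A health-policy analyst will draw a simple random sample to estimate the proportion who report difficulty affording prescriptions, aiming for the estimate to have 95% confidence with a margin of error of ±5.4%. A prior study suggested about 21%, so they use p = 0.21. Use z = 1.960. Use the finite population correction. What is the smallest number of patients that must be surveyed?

Unadjusted: n₀ = 1.960² × 0.21 × 0.79 / 0.054² ≈ 218.56, so n₀ = 219.
Finite population correction with N = 396: n = n₀ / (1 + (n₀−1)/N) = 219 / (1 + 218/396) = 219 / 1.5505 ≈ 141.24.
Rounding up, n = 142.

142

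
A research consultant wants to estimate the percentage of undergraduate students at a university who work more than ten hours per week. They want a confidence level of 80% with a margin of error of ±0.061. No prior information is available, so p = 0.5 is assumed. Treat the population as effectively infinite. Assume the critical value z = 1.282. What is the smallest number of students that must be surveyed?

111

With p = 0.5, p(1−p) = 0.25.
n = z²·p(1−p)/E² = 1.282² × 0.2500 / 0.061² = 1.6435 × 0.2500 / 0.003721 ≈ 110.42.
Rounding up gives n = 111.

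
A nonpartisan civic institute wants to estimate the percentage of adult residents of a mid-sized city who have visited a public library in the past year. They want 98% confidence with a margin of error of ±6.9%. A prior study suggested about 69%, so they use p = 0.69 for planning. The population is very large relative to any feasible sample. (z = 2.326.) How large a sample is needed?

With p = 0.69, p(1−p) = 0.2139.
n = z²·p(1−p)/E² = 2.326² × 0.2139 / 0.069² = 5.4103 × 0.2139 / 0.004761 ≈ 243.07.
Rounding up gives n = 244.

244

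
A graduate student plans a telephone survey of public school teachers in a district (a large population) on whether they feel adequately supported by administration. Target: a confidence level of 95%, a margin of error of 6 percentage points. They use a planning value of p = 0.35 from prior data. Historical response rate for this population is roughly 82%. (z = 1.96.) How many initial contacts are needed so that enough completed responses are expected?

Completed interviews needed: n₀ = 1.96² × 0.2275 / 0.060² ≈ 242.77 → 243.
At an 82% response rate, contacts needed = 243 / 0.82 ≈ 296.34 → 297.

297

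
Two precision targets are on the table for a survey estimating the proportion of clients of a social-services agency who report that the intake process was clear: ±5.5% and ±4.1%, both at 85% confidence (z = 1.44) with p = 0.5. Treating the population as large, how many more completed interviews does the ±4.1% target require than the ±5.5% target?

137

At ±5.5%: n = 1.44² × 0.2500 / 0.055² ≈ 171.37 → 172.
At ±4.1%: n = 1.44² × 0.2500 / 0.041² ≈ 308.39 → 309.
Additional respondents: 309 − 172 = 137.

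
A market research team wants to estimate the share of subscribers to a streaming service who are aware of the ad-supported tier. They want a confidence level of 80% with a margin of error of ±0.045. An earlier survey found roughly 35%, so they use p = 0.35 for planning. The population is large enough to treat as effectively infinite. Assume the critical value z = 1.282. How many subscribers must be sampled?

With p = 0.35, p(1−p) = 0.2275.
n = z²·p(1−p)/E² = 1.282² × 0.2275 / 0.045² = 1.6435 × 0.2275 / 0.002025 ≈ 184.64.
Rounding up gives n = 185.

185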